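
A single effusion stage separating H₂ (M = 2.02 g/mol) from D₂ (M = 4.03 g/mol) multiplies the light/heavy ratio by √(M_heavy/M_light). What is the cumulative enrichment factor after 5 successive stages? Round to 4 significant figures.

5.622

After 5 stages the ratio has grown by (√(4.03/2.02))^5 = (4.03/2.02)^(5/2).
= 1.99505^(5/2) = 5.622.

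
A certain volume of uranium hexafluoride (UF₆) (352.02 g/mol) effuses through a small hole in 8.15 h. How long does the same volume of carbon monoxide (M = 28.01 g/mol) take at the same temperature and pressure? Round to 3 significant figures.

Graham's law gives t_CO/t_UF₆ = √(M_CO/M_UF₆) = √(28.01/352.02) = √0.07957 = 0.2821.
So the time for CO is 8.15 × 0.2821 = 2.30 h.

2.30 h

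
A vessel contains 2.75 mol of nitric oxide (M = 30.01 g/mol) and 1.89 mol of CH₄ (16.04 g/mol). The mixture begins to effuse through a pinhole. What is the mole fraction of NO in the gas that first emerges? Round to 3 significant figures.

0.515

Effusion rate of each component ∝ n_i/√M_i (partial pressure × 1/√M).
x_NO(eff) = (n_NO/√M_NO) / (n_NO/√M_NO + n_CH₄/√M_CH₄)
= (2.75/√30.01) / (2.75/√30.01 + 1.89/√16.04) = 0.5020/(0.5020 + 0.4719) = 0.515.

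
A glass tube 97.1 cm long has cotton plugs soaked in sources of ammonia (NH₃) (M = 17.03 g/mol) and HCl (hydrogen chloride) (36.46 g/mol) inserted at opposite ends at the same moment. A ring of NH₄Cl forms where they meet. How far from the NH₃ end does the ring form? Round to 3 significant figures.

The fronts meet when d_NH₃ + d_HCl = L with d_NH₃/d_HCl = √(M_HCl/M_NH₃) (Graham's law). Here √(M_HCl/M_NH₃) = √(36.46/17.03) = 1.463.
With d_NH₃ + d_HCl = 97.1 cm, d_HCl = 97.1/(1 + 1.463) = 39.42 cm.
d_NH₃ = 97.1 − 39.42 = 57.7 cm.

57.7 cm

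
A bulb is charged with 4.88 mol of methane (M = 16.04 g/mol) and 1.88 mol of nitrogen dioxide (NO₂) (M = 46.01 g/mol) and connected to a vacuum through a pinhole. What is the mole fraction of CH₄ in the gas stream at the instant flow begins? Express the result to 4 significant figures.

0.8147

Each component's effusion rate ∝ (its partial pressure)·(1/√M) ∝ n_i/√M_i.
Mole fraction of CH₄ in the effusate = (n_CH₄/√M_CH₄) / (n_CH₄/√M_CH₄ + n_NO₂/√M_NO₂)
= (4.88/√16.04) / (4.88/√16.04 + 1.88/√46.01) = 1.218/(1.218 + 0.2772) = 0.8147.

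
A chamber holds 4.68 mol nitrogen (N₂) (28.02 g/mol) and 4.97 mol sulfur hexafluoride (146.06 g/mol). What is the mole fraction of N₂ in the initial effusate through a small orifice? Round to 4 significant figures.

0.6825

Each component's effusion rate ∝ (its partial pressure)·(1/√M) ∝ n_i/√M_i.
So x_N₂ in the escaping gas = (n_N₂/√M_N₂) / Σ(n_i/√M_i)
= (4.68/√28.02) / (4.68/√28.02 + 4.97/√146.06) = 0.8841/(0.8841 + 0.4112) = 0.6825.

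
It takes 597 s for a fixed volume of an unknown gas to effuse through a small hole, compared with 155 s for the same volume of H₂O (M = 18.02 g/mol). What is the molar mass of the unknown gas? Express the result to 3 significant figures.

From Graham's law, t_X/t_H₂O = √(M_X/M_H₂O).
597/155 = 3.852 = √(M_X/18.02)
M_X = 18.02 × 3.852² = 18.02 × 14.83 = 267 g/mol

267 g/mol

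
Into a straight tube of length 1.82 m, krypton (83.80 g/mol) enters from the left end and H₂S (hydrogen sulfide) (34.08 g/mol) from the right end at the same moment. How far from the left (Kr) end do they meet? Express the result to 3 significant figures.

Graham's law gives d_Kr/d_H₂S = rate_Kr/rate_H₂S = √(M_H₂S/M_Kr) = √(34.08/83.80) = 0.6377.
With d_Kr + d_H₂S = 1.82 m, d_H₂S = 1.82/(1 + 0.6377) = 1.111 m.
d_Kr = 1.82 − 1.111 = 0.709 m.

0.709 m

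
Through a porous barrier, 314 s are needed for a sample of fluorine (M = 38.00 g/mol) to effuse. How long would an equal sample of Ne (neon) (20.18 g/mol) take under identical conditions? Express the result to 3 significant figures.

229 s

Using Graham's law: t_Ne/t_F₂ = √(M_Ne/M_F₂) = √(20.18/38.00) = √0.5311 = 0.7287.
So the time for Ne is 314 × 0.7287 = 229 s.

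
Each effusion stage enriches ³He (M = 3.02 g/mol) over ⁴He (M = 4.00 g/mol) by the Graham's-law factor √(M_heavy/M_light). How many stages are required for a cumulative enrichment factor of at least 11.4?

With α = √(4.00/3.02) per stage, ln α = ½ ln(1.32450) = 0.1405.
Need α^N ≥ 11.4 ⇒ N ≥ ln(11.4) / ln α = 2.434 / 0.1405 = 17.32.
Rounding up, N = 18 stages.

18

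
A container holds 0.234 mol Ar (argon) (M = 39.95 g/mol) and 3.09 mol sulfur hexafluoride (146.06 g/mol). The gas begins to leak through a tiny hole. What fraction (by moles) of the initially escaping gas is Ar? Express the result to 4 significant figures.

The effusion rate of species i is ∝ p_i/√M_i ∝ n_i/√M_i.
Mole fraction of Ar in the effusate = (n_Ar/√M_Ar) / (n_Ar/√M_Ar + n_SF₆/√M_SF₆)
= (0.234/√39.95) / (0.234/√39.95 + 3.09/√146.06) = 0.03702/(0.03702 + 0.2557) = 0.1265.

0.1265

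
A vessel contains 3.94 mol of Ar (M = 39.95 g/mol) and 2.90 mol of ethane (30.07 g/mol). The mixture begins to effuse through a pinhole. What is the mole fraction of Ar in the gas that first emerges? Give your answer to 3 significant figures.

The effusion rate of species i is ∝ p_i/√M_i ∝ n_i/√M_i.
x_Ar(eff) = (n_Ar/√M_Ar) / (n_Ar/√M_Ar + n_C₂H₆/√M_C₂H₆)
= (3.94/√39.95) / (3.94/√39.95 + 2.90/√30.07) = 0.6234/(0.6234 + 0.5288) = 0.541.

0.541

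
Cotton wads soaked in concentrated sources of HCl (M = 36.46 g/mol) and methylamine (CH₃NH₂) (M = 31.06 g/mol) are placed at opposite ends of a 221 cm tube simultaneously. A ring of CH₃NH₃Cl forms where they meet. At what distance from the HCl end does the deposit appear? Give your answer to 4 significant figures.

The fronts meet when d_HCl + d_CH₃NH₂ = L with d_HCl/d_CH₃NH₂ = √(M_CH₃NH₂/M_HCl) (Graham's law). Here √(M_CH₃NH₂/M_HCl) = √(31.06/36.46) = 0.9230.
With d_HCl + d_CH₃NH₂ = 221 cm, d_CH₃NH₂ = 221/(1 + 0.9230) = 114.9 cm.
d_HCl = 221 − 114.9 = 106.1 cm.

106.1 cm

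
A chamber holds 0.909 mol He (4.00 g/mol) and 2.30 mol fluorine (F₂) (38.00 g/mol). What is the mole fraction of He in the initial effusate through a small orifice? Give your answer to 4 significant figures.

Each component's effusion rate ∝ (its partial pressure)·(1/√M) ∝ n_i/√M_i.
Mole fraction of He in the effusate = (n_He/√M_He) / (n_He/√M_He + n_F₂/√M_F₂)
= (0.909/√4.00) / (0.909/√4.00 + 2.30/√38.00) = 0.4545/(0.4545 + 0.3731) = 0.5492.

0.5492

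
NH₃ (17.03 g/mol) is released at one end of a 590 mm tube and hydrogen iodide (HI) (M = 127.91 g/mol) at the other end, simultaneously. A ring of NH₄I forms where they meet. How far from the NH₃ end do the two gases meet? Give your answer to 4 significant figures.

432.3 mm

Distances travelled in equal time are proportional to diffusion rates, so d_NH₃/d_HI = √(M_HI/M_NH₃) = √(127.91/17.03) = 2.741.
With d_NH₃ + d_HI = 590 mm, d_HI = 590/(1 + 2.741) = 157.7 mm.
d_NH₃ = 590 − 157.7 = 432.3 mm.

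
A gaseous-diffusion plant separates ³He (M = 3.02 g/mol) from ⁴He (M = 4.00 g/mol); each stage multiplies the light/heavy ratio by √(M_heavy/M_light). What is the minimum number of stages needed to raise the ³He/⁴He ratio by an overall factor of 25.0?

23

Per stage α = (4.00/3.02)^(1/2) = 1.32450^0.5, giving ln α = 0.1405.
Need α^N ≥ 25.0 ⇒ N ≥ ln(25.0) / ln α = 3.219 / 0.1405 = 22.91.
Rounding up, N = 23 stages.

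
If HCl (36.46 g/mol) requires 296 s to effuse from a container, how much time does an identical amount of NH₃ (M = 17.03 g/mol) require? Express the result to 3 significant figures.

By Graham's law, t_NH₃/t_HCl = √(M_NH₃/M_HCl) = √(17.03/36.46) = √0.4671 = 0.6834.
So the time for NH₃ is 296 × 0.6834 = 202 s.

202 s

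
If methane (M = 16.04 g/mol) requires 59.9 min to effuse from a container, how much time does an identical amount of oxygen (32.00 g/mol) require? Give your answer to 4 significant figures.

Using Graham's law: t_O₂/t_CH₄ = √(M_O₂/M_CH₄) = √(32.00/16.04) = √1.995 = 1.412.
So the time for O₂ is 59.9 × 1.412 = 84.61 min.

84.61 min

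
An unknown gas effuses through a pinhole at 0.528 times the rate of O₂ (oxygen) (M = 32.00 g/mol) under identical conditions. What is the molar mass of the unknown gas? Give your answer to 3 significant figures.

115 g/mol

Since effusion rate ∝ 1/√M, rate_X/rate_O₂ = √(M_O₂/M_X).
0.528 = √(32.00/M_X)
M_X = 32.00 / 0.528² = 32.00 / 0.2788 = 115 g/mol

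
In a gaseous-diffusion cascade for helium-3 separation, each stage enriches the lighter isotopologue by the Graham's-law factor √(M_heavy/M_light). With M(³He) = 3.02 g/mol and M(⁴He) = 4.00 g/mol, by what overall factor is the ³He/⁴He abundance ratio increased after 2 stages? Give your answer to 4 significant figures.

Overall factor = α^2 with α = √(4.00/3.02), i.e. (4.00/3.02)^(2/2).
= 1.32450^1 = 1.325.

1.325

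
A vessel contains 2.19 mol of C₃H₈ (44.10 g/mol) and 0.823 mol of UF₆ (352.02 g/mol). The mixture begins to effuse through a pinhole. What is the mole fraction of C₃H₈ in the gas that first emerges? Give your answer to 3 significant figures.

Effusion rate of each component ∝ n_i/√M_i (partial pressure × 1/√M).
Mole fraction of C₃H₈ in the effusate = (n_C₃H₈/√M_C₃H₈) / (n_C₃H₈/√M_C₃H₈ + n_UF₆/√M_UF₆)
= (2.19/√44.10) / (2.19/√44.10 + 0.823/√352.02) = 0.3298/(0.3298 + 0.04386) = 0.883.

0.883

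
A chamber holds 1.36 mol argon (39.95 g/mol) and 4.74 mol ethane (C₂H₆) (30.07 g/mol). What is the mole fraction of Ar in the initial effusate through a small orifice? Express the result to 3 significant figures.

Effusion rate of each component ∝ n_i/√M_i (partial pressure × 1/√M).
x_Ar(eff) = (n_Ar/√M_Ar) / (n_Ar/√M_Ar + n_C₂H₆/√M_C₂H₆)
= (1.36/√39.95) / (1.36/√39.95 + 4.74/√30.07) = 0.2152/(0.2152 + 0.8644) = 0.199.

0.199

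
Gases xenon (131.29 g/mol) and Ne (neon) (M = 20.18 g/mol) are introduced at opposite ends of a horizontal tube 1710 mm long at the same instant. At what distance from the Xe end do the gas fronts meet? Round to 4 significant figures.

481.6 mm

Distances travelled in equal time are proportional to diffusion rates, so d_Xe/d_Ne = √(M_Ne/M_Xe) = √(20.18/131.29) = 0.3921.
With d_Xe + d_Ne = 1710 mm, d_Ne = 1710/(1 + 0.3921) = 1228 mm.
d_Xe = 1710 − 1228 = 481.6 mm.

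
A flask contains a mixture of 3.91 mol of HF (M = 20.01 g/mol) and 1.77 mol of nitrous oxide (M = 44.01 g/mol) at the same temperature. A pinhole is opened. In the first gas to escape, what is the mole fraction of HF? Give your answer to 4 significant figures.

0.7661

The effusion rate of species i is ∝ p_i/√M_i ∝ n_i/√M_i.
x_HF(eff) = (n_HF/√M_HF) / (n_HF/√M_HF + n_N₂O/√M_N₂O)
= (3.91/√20.01) / (3.91/√20.01 + 1.77/√44.01) = 0.8741/(0.8741 + 0.2668) = 0.7661.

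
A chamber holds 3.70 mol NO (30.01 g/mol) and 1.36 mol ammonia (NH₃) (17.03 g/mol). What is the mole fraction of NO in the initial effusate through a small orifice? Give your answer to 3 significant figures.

0.672

Each component's effusion rate ∝ (its partial pressure)·(1/√M) ∝ n_i/√M_i.
So x_NO in the escaping gas = (n_NO/√M_NO) / Σ(n_i/√M_i)
= (3.70/√30.01) / (3.70/√30.01 + 1.36/√17.03) = 0.6754/(0.6754 + 0.3296) = 0.672.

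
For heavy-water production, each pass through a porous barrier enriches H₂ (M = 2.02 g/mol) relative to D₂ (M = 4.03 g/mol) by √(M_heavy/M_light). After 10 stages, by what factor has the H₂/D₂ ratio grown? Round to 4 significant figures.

31.61

Each stage multiplies the ratio by α = √(4.03/2.02), so after 10 stages the overall factor is α^10 = (4.03/2.02)^(10/2).
= 1.99505^5 = 31.61.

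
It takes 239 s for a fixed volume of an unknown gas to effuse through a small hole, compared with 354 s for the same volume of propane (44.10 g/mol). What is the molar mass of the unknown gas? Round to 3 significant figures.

20.1 g/mol

Using Graham's law: t_X/t_C₃H₈ = √(M_X/M_C₃H₈).
239/354 = 0.6751 = √(M_X/44.10)
M_X = 44.10 × 0.6751² = 44.10 × 0.4558 = 20.1 g/mol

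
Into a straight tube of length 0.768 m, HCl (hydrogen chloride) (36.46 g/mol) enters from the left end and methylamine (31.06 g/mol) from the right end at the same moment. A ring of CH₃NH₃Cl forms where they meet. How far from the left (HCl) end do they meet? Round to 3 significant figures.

0.369 m

In equal time, each gas travels a distance ∝ its rate ∝ 1/√M, so d_HCl/d_CH₃NH₂ = √(M_CH₃NH₂/M_HCl) = √(31.06/36.46) = 0.9230.
With d_HCl + d_CH₃NH₂ = 0.768 m, d_CH₃NH₂ = 0.768/(1 + 0.9230) = 0.3994 m.
d_HCl = 0.768 − 0.3994 = 0.369 m.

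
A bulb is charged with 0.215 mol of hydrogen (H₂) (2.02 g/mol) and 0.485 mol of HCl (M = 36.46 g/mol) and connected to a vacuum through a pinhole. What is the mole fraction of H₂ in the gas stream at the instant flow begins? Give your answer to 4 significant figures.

0.6532

Rate_i ∝ x_i/√M_i (Graham's law weighted by mole fraction), so the effusate composition follows n_i/√M_i.
x_H₂(eff) = (n_H₂/√M_H₂) / (n_H₂/√M_H₂ + n_HCl/√M_HCl)
= (0.215/√2.02) / (0.215/√2.02 + 0.485/√36.46) = 0.1513/(0.1513 + 0.08032) = 0.6532.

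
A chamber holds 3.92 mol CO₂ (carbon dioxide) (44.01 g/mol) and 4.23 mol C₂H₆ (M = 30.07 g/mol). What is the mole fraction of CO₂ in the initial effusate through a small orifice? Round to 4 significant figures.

0.4338

Each component's effusion rate ∝ (its partial pressure)·(1/√M) ∝ n_i/√M_i.
x_CO₂(eff) = (n_CO₂/√M_CO₂) / (n_CO₂/√M_CO₂ + n_C₂H₆/√M_C₂H₆)
= (3.92/√44.01) / (3.92/√44.01 + 4.23/√30.07) = 0.5909/(0.5909 + 0.7714) = 0.4338.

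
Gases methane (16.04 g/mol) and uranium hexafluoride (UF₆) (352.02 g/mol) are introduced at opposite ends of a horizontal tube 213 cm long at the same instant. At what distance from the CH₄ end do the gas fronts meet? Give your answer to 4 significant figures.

In equal time, each gas travels a distance ∝ its rate ∝ 1/√M, so d_CH₄/d_UF₆ = √(M_UF₆/M_CH₄) = √(352.02/16.04) = 4.685.
With d_CH₄ + d_UF₆ = 213 cm, d_UF₆ = 213/(1 + 4.685) = 37.47 cm.
d_CH₄ = 213 − 37.47 = 175.5 cm.

175.5 cm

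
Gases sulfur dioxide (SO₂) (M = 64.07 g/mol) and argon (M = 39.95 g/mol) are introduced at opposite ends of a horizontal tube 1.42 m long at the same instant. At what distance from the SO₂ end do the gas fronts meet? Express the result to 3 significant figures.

0.627 m

Graham's law gives d_SO₂/d_Ar = rate_SO₂/rate_Ar = √(M_Ar/M_SO₂) = √(39.95/64.07) = 0.7896.
With d_SO₂ + d_Ar = 1.42 m, d_Ar = 1.42/(1 + 0.7896) = 0.7935 m.
d_SO₂ = 1.42 − 0.7935 = 0.627 m.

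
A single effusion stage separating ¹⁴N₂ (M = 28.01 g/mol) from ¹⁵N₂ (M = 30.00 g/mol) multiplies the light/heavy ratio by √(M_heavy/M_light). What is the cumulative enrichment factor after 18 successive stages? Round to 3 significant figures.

1.85

After 18 stages the ratio has grown by (√(30.00/28.01))^18 = (30.00/28.01)^(18/2).
= 1.07105^9 = 1.85.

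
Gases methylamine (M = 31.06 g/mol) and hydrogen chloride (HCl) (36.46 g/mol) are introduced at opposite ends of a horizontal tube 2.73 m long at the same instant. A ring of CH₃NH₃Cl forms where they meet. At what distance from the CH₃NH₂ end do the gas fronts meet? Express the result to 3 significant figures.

Distances travelled in equal time are proportional to diffusion rates, so d_CH₃NH₂/d_HCl = √(M_HCl/M_CH₃NH₂) = √(36.46/31.06) = 1.083.
With d_CH₃NH₂ + d_HCl = 2.73 m, d_HCl = 2.73/(1 + 1.083) = 1.310 m.
d_CH₃NH₂ = 2.73 − 1.310 = 1.42 m.

1.42 m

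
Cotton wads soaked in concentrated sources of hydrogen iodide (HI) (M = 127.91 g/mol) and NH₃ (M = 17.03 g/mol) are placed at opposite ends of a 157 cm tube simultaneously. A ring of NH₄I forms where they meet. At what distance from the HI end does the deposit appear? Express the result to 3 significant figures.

42.0 cm

In equal time, each gas travels a distance ∝ its rate ∝ 1/√M, so d_HI/d_NH₃ = √(M_NH₃/M_HI) = √(17.03/127.91) = 0.3649.
With d_HI + d_NH₃ = 157 cm, d_NH₃ = 157/(1 + 0.3649) = 115.0 cm.
d_HI = 157 − 115.0 = 42.0 cm.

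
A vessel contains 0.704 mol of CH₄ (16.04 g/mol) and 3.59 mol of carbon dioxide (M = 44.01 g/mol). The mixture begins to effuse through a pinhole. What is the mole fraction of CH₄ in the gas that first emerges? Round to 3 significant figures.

Each component's effusion rate ∝ (its partial pressure)·(1/√M) ∝ n_i/√M_i.
Mole fraction of CH₄ in the effusate = (n_CH₄/√M_CH₄) / (n_CH₄/√M_CH₄ + n_CO₂/√M_CO₂)
= (0.704/√16.04) / (0.704/√16.04 + 3.59/√44.01) = 0.1758/(0.1758 + 0.5412) = 0.245.

0.245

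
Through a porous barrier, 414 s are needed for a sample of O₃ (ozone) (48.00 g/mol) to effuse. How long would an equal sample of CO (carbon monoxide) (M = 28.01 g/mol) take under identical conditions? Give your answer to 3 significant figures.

316 s

By Graham's law, t_CO/t_O₃ = √(M_CO/M_O₃) = √(28.01/48.00) = √0.5835 = 0.7639.
So the time for CO is 414 × 0.7639 = 316 s.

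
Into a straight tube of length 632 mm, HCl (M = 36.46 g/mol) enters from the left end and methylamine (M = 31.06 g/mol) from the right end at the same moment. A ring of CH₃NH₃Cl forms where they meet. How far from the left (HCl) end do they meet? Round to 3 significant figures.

303 mm

Graham's law gives d_HCl/d_CH₃NH₂ = rate_HCl/rate_CH₃NH₂ = √(M_CH₃NH₂/M_HCl) = √(31.06/36.46) = 0.9230.
With d_HCl + d_CH₃NH₂ = 632 mm, d_CH₃NH₂ = 632/(1 + 0.9230) = 328.7 mm.
d_HCl = 632 − 328.7 = 303 mm.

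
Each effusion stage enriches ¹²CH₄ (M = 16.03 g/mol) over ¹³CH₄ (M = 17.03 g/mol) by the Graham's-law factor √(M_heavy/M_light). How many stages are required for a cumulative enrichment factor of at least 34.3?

Single-stage factor α = √(17.03/16.03), so ln α = ½ ln(1.06238) = 0.03026.
Need α^N ≥ 34.3 ⇒ N ≥ ln(34.3) / ln α = 3.535 / 0.03026 = 116.84.
So at least 117 stages are needed.

117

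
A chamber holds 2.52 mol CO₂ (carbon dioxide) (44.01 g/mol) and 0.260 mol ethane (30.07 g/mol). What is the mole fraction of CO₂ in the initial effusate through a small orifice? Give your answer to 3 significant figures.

The effusion rate of species i is ∝ p_i/√M_i ∝ n_i/√M_i.
Mole fraction of CO₂ in the effusate = (n_CO₂/√M_CO₂) / (n_CO₂/√M_CO₂ + n_C₂H₆/√M_C₂H₆)
= (2.52/√44.01) / (2.52/√44.01 + 0.260/√30.07) = 0.3799/(0.3799 + 0.04741) = 0.889.

0.889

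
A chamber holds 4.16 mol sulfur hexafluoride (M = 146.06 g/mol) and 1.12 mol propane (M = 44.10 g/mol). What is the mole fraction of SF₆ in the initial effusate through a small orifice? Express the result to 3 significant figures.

Rate_i ∝ x_i/√M_i (Graham's law weighted by mole fraction), so the effusate composition follows n_i/√M_i.
So x_SF₆ in the escaping gas = (n_SF₆/√M_SF₆) / Σ(n_i/√M_i)
= (4.16/√146.06) / (4.16/√146.06 + 1.12/√44.10) = 0.3442/(0.3442 + 0.1687) = 0.671.

0.671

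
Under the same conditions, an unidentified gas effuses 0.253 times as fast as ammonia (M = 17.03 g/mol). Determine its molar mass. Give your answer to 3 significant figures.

Since effusion rate ∝ 1/√M, rate_X/rate_NH₃ = √(M_NH₃/M_X).
0.253 = √(17.03/M_X)
M_X = 17.03 / 0.253² = 17.03 / 0.06401 = 266 g/mol

266 g/mol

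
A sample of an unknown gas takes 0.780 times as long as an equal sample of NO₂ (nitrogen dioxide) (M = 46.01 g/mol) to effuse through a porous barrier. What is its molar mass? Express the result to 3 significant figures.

From Graham's law, t_X/t_NO₂ = √(M_X/M_NO₂).
0.780 = √(M_X/46.01)
M_X = 46.01 × 0.780² = 46.01 × 0.6084 = 28.0 g/mol

28.0 g/mol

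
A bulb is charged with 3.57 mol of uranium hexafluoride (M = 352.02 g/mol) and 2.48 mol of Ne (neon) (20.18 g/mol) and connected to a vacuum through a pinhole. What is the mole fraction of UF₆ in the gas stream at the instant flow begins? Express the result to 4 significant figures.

0.2563

Each component's effusion rate ∝ (its partial pressure)·(1/√M) ∝ n_i/√M_i.
x_UF₆(eff) = (n_UF₆/√M_UF₆) / (n_UF₆/√M_UF₆ + n_Ne/√M_Ne)
= (3.57/√352.02) / (3.57/√352.02 + 2.48/√20.18) = 0.1903/(0.1903 + 0.5521) = 0.2563.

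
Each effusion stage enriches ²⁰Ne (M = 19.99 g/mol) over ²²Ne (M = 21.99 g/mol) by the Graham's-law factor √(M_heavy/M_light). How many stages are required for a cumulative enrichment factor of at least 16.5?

Per stage α = (21.99/19.99)^(1/2) = 1.10005^0.5, giving ln α = 0.04768.
Need α^N ≥ 16.5 ⇒ N ≥ ln(16.5) / ln α = 2.803 / 0.04768 = 58.80.
So at least 59 stages are needed.

59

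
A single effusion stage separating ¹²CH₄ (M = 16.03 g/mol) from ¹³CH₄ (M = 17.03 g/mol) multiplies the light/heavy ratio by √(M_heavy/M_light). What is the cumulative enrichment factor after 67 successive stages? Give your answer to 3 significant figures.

Each stage multiplies the ratio by α = √(17.03/16.03), so after 67 stages the overall factor is α^67 = (17.03/16.03)^(67/2).
= 1.06238^(67/2) = 7.59.

7.59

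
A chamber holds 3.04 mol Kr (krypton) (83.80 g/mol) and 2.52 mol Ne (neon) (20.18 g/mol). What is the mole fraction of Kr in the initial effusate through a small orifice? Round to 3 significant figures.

The effusion rate of species i is ∝ p_i/√M_i ∝ n_i/√M_i.
So x_Kr in the escaping gas = (n_Kr/√M_Kr) / Σ(n_i/√M_i)
= (3.04/√83.80) / (3.04/√83.80 + 2.52/√20.18) = 0.3321/(0.3321 + 0.5610) = 0.372.

0.372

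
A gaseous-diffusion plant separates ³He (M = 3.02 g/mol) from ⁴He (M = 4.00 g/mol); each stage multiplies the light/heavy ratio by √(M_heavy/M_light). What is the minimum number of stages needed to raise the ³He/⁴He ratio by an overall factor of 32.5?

25

With α = √(4.00/3.02) per stage, ln α = ½ ln(1.32450) = 0.1405.
Need α^N ≥ 32.5 ⇒ N ≥ ln(32.5) / ln α = 3.481 / 0.1405 = 24.77.
So at least 25 stages are needed.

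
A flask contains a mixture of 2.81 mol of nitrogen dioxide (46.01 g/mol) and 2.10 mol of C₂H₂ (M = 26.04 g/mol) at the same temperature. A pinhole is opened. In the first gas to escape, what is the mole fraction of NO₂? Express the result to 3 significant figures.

Each component's effusion rate ∝ (its partial pressure)·(1/√M) ∝ n_i/√M_i.
x_NO₂(eff) = (n_NO₂/√M_NO₂) / (n_NO₂/√M_NO₂ + n_C₂H₂/√M_C₂H₂)
= (2.81/√46.01) / (2.81/√46.01 + 2.10/√26.04) = 0.4143/(0.4143 + 0.4115) = 0.502.

0.502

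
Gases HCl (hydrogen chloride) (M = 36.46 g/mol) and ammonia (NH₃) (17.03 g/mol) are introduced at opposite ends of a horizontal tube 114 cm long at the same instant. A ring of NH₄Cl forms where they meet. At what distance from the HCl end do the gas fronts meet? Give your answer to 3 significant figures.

46.3 cm

Distances travelled in equal time are proportional to diffusion rates, so d_HCl/d_NH₃ = √(M_NH₃/M_HCl) = √(17.03/36.46) = 0.6834.
With d_HCl + d_NH₃ = 114 cm, d_NH₃ = 114/(1 + 0.6834) = 67.72 cm.
d_HCl = 114 − 67.72 = 46.3 cm.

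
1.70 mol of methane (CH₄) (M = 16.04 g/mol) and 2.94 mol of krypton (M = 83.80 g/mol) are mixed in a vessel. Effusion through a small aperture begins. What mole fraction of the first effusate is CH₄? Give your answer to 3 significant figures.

0.569

Each component's effusion rate ∝ (its partial pressure)·(1/√M) ∝ n_i/√M_i.
Mole fraction of CH₄ in the effusate = (n_CH₄/√M_CH₄) / (n_CH₄/√M_CH₄ + n_Kr/√M_Kr)
= (1.70/√16.04) / (1.70/√16.04 + 2.94/√83.80) = 0.4245/(0.4245 + 0.3212) = 0.569.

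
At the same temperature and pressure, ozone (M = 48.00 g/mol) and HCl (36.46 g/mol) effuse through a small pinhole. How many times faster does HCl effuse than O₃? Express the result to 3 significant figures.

Graham's law gives rate_HCl/rate_O₃ = √(M_O₃/M_HCl) = √(48.00/36.46) = √1.317 = 1.15.

1.15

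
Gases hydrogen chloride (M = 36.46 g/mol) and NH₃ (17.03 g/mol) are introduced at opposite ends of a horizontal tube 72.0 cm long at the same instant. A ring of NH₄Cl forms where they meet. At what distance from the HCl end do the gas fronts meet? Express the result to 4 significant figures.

In equal time, each gas travels a distance ∝ its rate ∝ 1/√M, so d_HCl/d_NH₃ = √(M_NH₃/M_HCl) = √(17.03/36.46) = 0.6834.
With d_HCl + d_NH₃ = 72.0 cm, d_NH₃ = 72.0/(1 + 0.6834) = 42.77 cm.
d_HCl = 72.0 − 42.77 = 29.23 cm.

29.23 cm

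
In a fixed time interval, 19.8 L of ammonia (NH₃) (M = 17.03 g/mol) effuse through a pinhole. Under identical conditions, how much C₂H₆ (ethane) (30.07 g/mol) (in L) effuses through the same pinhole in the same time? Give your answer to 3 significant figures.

By Graham's law, rate_C₂H₆/rate_NH₃ = √(M_NH₃/M_C₂H₆) = √(17.03/30.07) = √0.5663 = 0.7526.
So the volume for C₂H₆ is 19.8 × 0.7526 = 14.9 L.

14.9 L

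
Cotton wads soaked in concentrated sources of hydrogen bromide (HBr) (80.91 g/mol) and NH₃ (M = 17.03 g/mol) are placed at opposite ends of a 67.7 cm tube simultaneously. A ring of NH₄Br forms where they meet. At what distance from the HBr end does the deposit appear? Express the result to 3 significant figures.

21.3 cm

In equal time, each gas travels a distance ∝ its rate ∝ 1/√M, so d_HBr/d_NH₃ = √(M_NH₃/M_HBr) = √(17.03/80.91) = 0.4588.
With d_HBr + d_NH₃ = 67.7 cm, d_NH₃ = 67.7/(1 + 0.4588) = 46.41 cm.
d_HBr = 67.7 − 46.41 = 21.3 cm.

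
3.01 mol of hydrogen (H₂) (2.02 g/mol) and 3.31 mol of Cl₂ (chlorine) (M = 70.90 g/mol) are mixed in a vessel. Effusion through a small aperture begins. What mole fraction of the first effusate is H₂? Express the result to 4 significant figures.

0.8434

Each component's effusion rate ∝ (its partial pressure)·(1/√M) ∝ n_i/√M_i.
So x_H₂ in the escaping gas = (n_H₂/√M_H₂) / Σ(n_i/√M_i)
= (3.01/√2.02) / (3.01/√2.02 + 3.31/√70.90) = 2.118/(2.118 + 0.3931) = 0.8434.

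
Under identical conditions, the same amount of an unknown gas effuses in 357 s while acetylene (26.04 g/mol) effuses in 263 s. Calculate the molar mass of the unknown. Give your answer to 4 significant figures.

47.98 g/mol

By Graham's law, t_X/t_C₂H₂ = √(M_X/M_C₂H₂).
357/263 = 1.357 = √(M_X/26.04)
M_X = 26.04 × 1.357² = 26.04 × 1.843 = 47.98 g/mol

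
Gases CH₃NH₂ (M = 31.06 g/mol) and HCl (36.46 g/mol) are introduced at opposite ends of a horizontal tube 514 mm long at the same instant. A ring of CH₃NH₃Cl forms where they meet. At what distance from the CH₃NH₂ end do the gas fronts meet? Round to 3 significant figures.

Distances travelled in equal time are proportional to diffusion rates, so d_CH₃NH₂/d_HCl = √(M_HCl/M_CH₃NH₂) = √(36.46/31.06) = 1.083.
With d_CH₃NH₂ + d_HCl = 514 mm, d_HCl = 514/(1 + 1.083) = 246.7 mm.
d_CH₃NH₂ = 514 − 246.7 = 267 mm.

267 mm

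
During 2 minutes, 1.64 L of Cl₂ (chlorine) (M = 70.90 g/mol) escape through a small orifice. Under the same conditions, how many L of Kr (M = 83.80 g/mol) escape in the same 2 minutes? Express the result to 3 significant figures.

Using Graham's law: rate_Kr/rate_Cl₂ = √(M_Cl₂/M_Kr) = √(70.90/83.80) = √0.8461 = 0.9198.
So the volume for Kr is 1.64 × 0.9198 = 1.51 L.

1.51 L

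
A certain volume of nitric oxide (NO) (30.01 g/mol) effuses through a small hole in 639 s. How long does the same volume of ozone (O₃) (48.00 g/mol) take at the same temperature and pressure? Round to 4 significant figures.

Since effusion rate ∝ 1/√M, t_O₃/t_NO = √(M_O₃/M_NO) = √(48.00/30.01) = √1.599 = 1.265.
So the time for O₃ is 639 × 1.265 = 808.1 s.

808.1 s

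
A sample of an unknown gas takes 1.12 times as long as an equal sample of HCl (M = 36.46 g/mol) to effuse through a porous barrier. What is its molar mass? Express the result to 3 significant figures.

Using Graham's law: t_X/t_HCl = √(M_X/M_HCl).
1.12 = √(M_X/36.46)
M_X = 36.46 × 1.12² = 36.46 × 1.254 = 45.7 g/mol

45.7 g/mol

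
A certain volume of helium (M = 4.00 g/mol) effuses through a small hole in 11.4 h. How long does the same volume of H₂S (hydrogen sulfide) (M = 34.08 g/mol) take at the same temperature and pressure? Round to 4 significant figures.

33.28 h

Graham's law gives t_H₂S/t_He = √(M_H₂S/M_He) = √(34.08/4.00) = √8.520 = 2.919.
So the time for H₂S is 11.4 × 2.919 = 33.28 h.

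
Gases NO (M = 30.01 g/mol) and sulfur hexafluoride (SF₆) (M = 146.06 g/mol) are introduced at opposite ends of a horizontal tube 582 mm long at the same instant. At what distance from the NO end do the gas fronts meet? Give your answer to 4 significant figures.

Distances travelled in equal time are proportional to diffusion rates, so d_NO/d_SF₆ = √(M_SF₆/M_NO) = √(146.06/30.01) = 2.206.
With d_NO + d_SF₆ = 582 mm, d_SF₆ = 582/(1 + 2.206) = 181.5 mm.
d_NO = 582 − 181.5 = 400.5 mm.

400.5 mm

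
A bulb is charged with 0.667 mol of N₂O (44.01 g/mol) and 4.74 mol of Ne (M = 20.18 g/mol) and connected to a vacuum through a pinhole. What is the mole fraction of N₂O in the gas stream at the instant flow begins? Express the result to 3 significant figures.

0.0870

Effusion rate of each component ∝ n_i/√M_i (partial pressure × 1/√M).
Mole fraction of N₂O in the effusate = (n_N₂O/√M_N₂O) / (n_N₂O/√M_N₂O + n_Ne/√M_Ne)
= (0.667/√44.01) / (0.667/√44.01 + 4.74/√20.18) = 0.1005/(0.1005 + 1.055) = 0.0870.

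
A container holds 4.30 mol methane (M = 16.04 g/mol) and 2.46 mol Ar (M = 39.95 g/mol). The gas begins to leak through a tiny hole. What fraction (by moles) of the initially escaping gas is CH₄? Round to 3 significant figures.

0.734

Effusion rate of each component ∝ n_i/√M_i (partial pressure × 1/√M).
So x_CH₄ in the escaping gas = (n_CH₄/√M_CH₄) / Σ(n_i/√M_i)
= (4.30/√16.04) / (4.30/√16.04 + 2.46/√39.95) = 1.074/(1.074 + 0.3892) = 0.734.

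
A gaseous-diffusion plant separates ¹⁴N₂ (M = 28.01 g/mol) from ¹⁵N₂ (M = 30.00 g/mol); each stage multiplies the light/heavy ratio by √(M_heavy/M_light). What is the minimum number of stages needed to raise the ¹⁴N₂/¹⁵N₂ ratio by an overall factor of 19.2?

Per stage α = (30.00/28.01)^(1/2) = 1.07105^0.5, giving ln α = 0.03432.
Need α^N ≥ 19.2 ⇒ N ≥ ln(19.2) / ln α = 2.955 / 0.03432 = 86.10.
Minimum whole number of stages: N = 87.

87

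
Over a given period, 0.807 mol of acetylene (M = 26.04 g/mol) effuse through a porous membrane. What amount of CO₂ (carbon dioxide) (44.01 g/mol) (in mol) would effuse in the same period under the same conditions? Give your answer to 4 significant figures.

Using Graham's law: rate_CO₂/rate_C₂H₂ = √(M_C₂H₂/M_CO₂) = √(26.04/44.01) = √0.5917 = 0.7692.
So the amount for CO₂ is 0.807 × 0.7692 = 0.6208 mol.

0.6208 mol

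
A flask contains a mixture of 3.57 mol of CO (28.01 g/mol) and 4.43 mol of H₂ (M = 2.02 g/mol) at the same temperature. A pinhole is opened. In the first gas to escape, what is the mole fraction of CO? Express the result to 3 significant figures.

0.178

Effusion rate of each component ∝ n_i/√M_i (partial pressure × 1/√M).
Mole fraction of CO in the effusate = (n_CO/√M_CO) / (n_CO/√M_CO + n_H₂/√M_H₂)
= (3.57/√28.01) / (3.57/√28.01 + 4.43/√2.02) = 0.6745/(0.6745 + 3.117) = 0.178.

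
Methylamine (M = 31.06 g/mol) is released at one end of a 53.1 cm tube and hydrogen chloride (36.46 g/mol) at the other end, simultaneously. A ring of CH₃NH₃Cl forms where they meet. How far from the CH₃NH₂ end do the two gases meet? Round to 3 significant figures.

27.6 cm

In equal time, each gas travels a distance ∝ its rate ∝ 1/√M, so d_CH₃NH₂/d_HCl = √(M_HCl/M_CH₃NH₂) = √(36.46/31.06) = 1.083.
With d_CH₃NH₂ + d_HCl = 53.1 cm, d_HCl = 53.1/(1 + 1.083) = 25.49 cm.
d_CH₃NH₂ = 53.1 − 25.49 = 27.6 cm.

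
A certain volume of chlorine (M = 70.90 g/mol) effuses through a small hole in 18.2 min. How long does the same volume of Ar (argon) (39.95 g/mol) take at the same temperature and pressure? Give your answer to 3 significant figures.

13.7 min

From Graham's law, t_Ar/t_Cl₂ = √(M_Ar/M_Cl₂) = √(39.95/70.90) = √0.5635 = 0.7506.
So the time for Ar is 18.2 × 0.7506 = 13.7 min.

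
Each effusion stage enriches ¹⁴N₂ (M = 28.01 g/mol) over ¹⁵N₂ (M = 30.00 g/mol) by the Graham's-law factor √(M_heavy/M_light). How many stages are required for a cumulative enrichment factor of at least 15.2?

80

Per stage α = (30.00/28.01)^(1/2) = 1.07105^0.5, giving ln α = 0.03432.
Need α^N ≥ 15.2 ⇒ N ≥ ln(15.2) / ln α = 2.721 / 0.03432 = 79.30.
Minimum whole number of stages: N = 80.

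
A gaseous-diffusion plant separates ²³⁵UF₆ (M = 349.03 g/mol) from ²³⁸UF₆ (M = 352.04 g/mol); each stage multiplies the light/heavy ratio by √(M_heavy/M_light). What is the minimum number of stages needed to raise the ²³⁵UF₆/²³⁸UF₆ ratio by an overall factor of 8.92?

With α = √(352.04/349.03) per stage, ln α = ½ ln(1.00862) = 0.004293.
Need α^N ≥ 8.92 ⇒ N ≥ ln(8.92) / ln α = 2.188 / 0.004293 = 509.68.
Rounding up, N = 510 stages.

510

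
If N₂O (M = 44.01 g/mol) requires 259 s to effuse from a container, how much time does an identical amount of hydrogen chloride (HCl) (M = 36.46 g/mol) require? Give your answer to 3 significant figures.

236 s

From Graham's law, t_HCl/t_N₂O = √(M_HCl/M_N₂O) = √(36.46/44.01) = √0.8284 = 0.9102.
So the time for HCl is 259 × 0.9102 = 236 s.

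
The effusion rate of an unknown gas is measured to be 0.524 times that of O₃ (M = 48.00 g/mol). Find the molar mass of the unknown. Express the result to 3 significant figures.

175 g/mol

Graham's law gives rate_X/rate_O₃ = √(M_O₃/M_X).
0.524 = √(48.00/M_X)
M_X = 48.00 / 0.524² = 48.00 / 0.2746 = 175 g/mol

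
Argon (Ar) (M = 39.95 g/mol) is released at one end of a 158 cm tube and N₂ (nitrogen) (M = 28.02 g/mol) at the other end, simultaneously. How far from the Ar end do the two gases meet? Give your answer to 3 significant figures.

Distances travelled in equal time are proportional to diffusion rates, so d_Ar/d_N₂ = √(M_N₂/M_Ar) = √(28.02/39.95) = 0.8375.
With d_Ar + d_N₂ = 158 cm, d_N₂ = 158/(1 + 0.8375) = 85.99 cm.
d_Ar = 158 − 85.99 = 72.0 cm.

72.0 cm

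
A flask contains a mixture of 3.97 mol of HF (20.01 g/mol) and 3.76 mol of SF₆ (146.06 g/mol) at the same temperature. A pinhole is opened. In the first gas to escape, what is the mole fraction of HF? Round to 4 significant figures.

Rate_i ∝ x_i/√M_i (Graham's law weighted by mole fraction), so the effusate composition follows n_i/√M_i.
x_HF(eff) = (n_HF/√M_HF) / (n_HF/√M_HF + n_SF₆/√M_SF₆)
= (3.97/√20.01) / (3.97/√20.01 + 3.76/√146.06) = 0.8875/(0.8875 + 0.3111) = 0.7404.

0.7404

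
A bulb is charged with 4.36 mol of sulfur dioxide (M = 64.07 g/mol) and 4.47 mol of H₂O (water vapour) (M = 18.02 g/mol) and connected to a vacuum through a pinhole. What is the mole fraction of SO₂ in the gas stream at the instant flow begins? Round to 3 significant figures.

0.341

The effusion rate of species i is ∝ p_i/√M_i ∝ n_i/√M_i.
Mole fraction of SO₂ in the effusate = (n_SO₂/√M_SO₂) / (n_SO₂/√M_SO₂ + n_H₂O/√M_H₂O)
= (4.36/√64.07) / (4.36/√64.07 + 4.47/√18.02) = 0.5447/(0.5447 + 1.053) = 0.341.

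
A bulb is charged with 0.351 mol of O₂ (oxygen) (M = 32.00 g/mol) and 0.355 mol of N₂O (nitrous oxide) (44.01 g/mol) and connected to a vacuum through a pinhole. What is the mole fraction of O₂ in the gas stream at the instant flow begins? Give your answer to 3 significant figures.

0.537

The effusion rate of species i is ∝ p_i/√M_i ∝ n_i/√M_i.
x_O₂(eff) = (n_O₂/√M_O₂) / (n_O₂/√M_O₂ + n_N₂O/√M_N₂O)
= (0.351/√32.00) / (0.351/√32.00 + 0.355/√44.01) = 0.06205/(0.06205 + 0.05351) = 0.537.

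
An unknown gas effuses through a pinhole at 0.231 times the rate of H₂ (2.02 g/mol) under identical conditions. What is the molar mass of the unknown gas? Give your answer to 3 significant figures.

By Graham's law, rate_X/rate_H₂ = √(M_H₂/M_X).
0.231 = √(2.02/M_X)
M_X = 2.02 / 0.231² = 2.02 / 0.05336 = 37.9 g/mol

37.9 g/mol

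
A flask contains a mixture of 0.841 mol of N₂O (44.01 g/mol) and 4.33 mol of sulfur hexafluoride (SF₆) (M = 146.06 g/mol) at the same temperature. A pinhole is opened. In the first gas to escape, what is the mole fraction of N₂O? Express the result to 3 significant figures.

The effusion rate of species i is ∝ p_i/√M_i ∝ n_i/√M_i.
So x_N₂O in the escaping gas = (n_N₂O/√M_N₂O) / Σ(n_i/√M_i)
= (0.841/√44.01) / (0.841/√44.01 + 4.33/√146.06) = 0.1268/(0.1268 + 0.3583) = 0.261.

0.261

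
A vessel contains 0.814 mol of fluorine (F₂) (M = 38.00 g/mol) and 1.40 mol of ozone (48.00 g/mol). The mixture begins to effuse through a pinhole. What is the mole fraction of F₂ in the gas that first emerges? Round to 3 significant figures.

Rate_i ∝ x_i/√M_i (Graham's law weighted by mole fraction), so the effusate composition follows n_i/√M_i.
Mole fraction of F₂ in the effusate = (n_F₂/√M_F₂) / (n_F₂/√M_F₂ + n_O₃/√M_O₃)
= (0.814/√38.00) / (0.814/√38.00 + 1.40/√48.00) = 0.1320/(0.1320 + 0.2021) = 0.395.

0.395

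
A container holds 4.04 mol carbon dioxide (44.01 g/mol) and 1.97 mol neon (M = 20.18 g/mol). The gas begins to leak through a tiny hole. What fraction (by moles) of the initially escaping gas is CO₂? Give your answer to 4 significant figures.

0.5814

Rate_i ∝ x_i/√M_i (Graham's law weighted by mole fraction), so the effusate composition follows n_i/√M_i.
So x_CO₂ in the escaping gas = (n_CO₂/√M_CO₂) / Σ(n_i/√M_i)
= (4.04/√44.01) / (4.04/√44.01 + 1.97/√20.18) = 0.6090/(0.6090 + 0.4385) = 0.5814.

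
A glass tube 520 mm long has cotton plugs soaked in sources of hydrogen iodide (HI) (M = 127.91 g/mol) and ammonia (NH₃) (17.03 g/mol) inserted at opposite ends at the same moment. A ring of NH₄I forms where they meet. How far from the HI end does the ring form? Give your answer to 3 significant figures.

In equal time, each gas travels a distance ∝ its rate ∝ 1/√M, so d_HI/d_NH₃ = √(M_NH₃/M_HI) = √(17.03/127.91) = 0.3649.
With d_HI + d_NH₃ = 520 mm, d_NH₃ = 520/(1 + 0.3649) = 381.0 mm.
d_HI = 520 − 381.0 = 139 mm.

139 mm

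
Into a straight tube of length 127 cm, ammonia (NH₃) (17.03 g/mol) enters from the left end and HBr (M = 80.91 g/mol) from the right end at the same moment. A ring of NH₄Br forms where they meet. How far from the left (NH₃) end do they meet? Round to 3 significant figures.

In equal time, each gas travels a distance ∝ its rate ∝ 1/√M, so d_NH₃/d_HBr = √(M_HBr/M_NH₃) = √(80.91/17.03) = 2.180.
With d_NH₃ + d_HBr = 127 cm, d_HBr = 127/(1 + 2.180) = 39.94 cm.
d_NH₃ = 127 − 39.94 = 87.1 cm.

87.1 cm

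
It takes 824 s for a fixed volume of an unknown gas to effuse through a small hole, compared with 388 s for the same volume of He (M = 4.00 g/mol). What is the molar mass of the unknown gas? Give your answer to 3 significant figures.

By Graham's law, t_X/t_He = √(M_X/M_He).
824/388 = 2.124 = √(M_X/4.00)
M_X = 4.00 × 2.124² = 4.00 × 4.510 = 18.0 g/mol

18.0 g/mol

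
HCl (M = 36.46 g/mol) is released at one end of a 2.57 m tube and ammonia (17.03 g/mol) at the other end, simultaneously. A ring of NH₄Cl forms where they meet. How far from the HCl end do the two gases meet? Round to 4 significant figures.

1.043 m

In equal time, each gas travels a distance ∝ its rate ∝ 1/√M, so d_HCl/d_NH₃ = √(M_NH₃/M_HCl) = √(17.03/36.46) = 0.6834.
With d_HCl + d_NH₃ = 2.57 m, d_NH₃ = 2.57/(1 + 0.6834) = 1.527 m.
d_HCl = 2.57 − 1.527 = 1.043 m.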